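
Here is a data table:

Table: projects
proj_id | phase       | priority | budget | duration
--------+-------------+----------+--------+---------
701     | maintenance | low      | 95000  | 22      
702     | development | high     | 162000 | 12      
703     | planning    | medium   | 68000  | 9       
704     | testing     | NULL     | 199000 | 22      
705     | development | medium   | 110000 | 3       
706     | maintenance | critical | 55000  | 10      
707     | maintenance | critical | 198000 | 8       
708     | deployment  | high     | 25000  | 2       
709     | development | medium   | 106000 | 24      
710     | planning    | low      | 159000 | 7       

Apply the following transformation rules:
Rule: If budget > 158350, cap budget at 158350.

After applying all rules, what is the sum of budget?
1092400

Step 1: 4 records have budget > 158350
Step 2: These records originally summed to 718000
Step 3: After capping: 4 × 158350 = 633400
Step 4: Unaffected records sum: 459000
Step 5: Final sum = 633400 + 459000 = 1092400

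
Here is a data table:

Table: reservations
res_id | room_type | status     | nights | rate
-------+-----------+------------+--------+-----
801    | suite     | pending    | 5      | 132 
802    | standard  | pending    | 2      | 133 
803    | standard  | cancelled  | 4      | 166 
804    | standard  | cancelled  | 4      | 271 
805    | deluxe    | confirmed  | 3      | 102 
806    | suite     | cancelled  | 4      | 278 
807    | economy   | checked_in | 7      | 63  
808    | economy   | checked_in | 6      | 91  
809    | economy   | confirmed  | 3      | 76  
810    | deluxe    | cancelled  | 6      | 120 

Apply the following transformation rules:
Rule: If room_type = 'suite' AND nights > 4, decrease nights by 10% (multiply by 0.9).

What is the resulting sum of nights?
43.5

Step 1: Find records where room_type = 'suite' AND nights > 4
Step 2: 1 records match, summing to 5
Step 3: After multiplier: 5 × 0.9 = 4.5
Step 4: Unaffected records sum: 39
Step 5: Final sum = 4.5 + 39 = 43.5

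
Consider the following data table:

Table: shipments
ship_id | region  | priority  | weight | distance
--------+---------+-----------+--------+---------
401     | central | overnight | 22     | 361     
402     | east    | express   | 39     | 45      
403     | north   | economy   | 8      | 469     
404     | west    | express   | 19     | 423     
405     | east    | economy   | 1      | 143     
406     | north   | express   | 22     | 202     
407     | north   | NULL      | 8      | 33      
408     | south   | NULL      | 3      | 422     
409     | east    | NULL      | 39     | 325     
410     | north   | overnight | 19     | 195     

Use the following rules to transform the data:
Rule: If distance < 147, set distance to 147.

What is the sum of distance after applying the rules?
2838

Step 1: 3 records have distance < 147
Step 2: These records originally summed to 221
Step 3: After setting to minimum: 3 × 147 = 441
Step 4: Unaffected records sum: 2397
Step 5: Final sum = 441 + 2397 = 2838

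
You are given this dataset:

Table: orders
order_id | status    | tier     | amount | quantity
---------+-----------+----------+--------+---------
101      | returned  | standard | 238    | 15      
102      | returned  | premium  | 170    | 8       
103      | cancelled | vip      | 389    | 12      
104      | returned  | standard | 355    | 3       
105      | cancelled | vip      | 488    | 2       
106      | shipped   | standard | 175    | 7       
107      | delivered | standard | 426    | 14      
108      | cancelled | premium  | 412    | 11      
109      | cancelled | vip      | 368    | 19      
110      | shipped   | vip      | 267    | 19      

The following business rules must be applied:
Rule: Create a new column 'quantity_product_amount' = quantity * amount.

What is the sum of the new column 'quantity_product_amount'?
35425

Step 1: For each record, compute quantity * amount
Example calculations:
  15 * 238 = 3570
  8 * 170 = 1360
  12 * 389 = 4668
  ...
Step 2: Sum all derived values
Step 3: Total = 35425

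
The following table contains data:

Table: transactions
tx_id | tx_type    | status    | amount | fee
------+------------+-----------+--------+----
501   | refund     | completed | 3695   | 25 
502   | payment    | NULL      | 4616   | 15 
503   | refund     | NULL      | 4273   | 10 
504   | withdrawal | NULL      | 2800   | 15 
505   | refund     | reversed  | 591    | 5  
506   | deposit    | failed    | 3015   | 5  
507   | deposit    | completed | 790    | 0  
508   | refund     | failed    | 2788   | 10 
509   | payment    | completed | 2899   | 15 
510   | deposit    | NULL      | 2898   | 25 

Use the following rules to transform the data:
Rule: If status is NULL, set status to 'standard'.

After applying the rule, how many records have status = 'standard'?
4

Step 1: Count records where status IS NULL
Step 2: Found 4 records with NULL status
Step 3: These records will have status set to 'standard'
Step 4: Records already having status = 'standard': 0
Step 5: Answer: 4 + 0 = 4 records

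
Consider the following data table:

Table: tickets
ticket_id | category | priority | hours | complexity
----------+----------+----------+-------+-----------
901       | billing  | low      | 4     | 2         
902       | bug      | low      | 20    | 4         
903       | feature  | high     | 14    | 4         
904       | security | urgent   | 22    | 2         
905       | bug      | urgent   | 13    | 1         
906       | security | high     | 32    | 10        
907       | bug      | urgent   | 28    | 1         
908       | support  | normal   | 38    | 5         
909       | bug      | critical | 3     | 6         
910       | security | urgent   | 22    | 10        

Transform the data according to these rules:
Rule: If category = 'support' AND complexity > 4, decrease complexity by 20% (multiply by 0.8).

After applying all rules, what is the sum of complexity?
44.0

Step 1: Find records where category = 'support' AND complexity > 4
Step 2: 1 records match, summing to 5
Step 3: After multiplier: 5 × 0.8 = 4.0
Step 4: Unaffected records sum: 40
Step 5: Final sum = 4.0 + 40 = 44.0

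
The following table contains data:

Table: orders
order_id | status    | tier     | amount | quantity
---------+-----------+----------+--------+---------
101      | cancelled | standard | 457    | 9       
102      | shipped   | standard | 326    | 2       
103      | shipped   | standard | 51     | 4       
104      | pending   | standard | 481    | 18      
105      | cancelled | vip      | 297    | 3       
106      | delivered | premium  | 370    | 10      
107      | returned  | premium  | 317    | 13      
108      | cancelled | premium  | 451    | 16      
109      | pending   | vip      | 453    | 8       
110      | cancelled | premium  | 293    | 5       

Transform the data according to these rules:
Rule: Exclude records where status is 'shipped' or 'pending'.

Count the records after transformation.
6

Step 1: Count records to exclude
  - 2 (shipped) + 2 (pending) = 4 records
Step 2: Total records: 10
Step 3: Remaining = 10 - 4 = 6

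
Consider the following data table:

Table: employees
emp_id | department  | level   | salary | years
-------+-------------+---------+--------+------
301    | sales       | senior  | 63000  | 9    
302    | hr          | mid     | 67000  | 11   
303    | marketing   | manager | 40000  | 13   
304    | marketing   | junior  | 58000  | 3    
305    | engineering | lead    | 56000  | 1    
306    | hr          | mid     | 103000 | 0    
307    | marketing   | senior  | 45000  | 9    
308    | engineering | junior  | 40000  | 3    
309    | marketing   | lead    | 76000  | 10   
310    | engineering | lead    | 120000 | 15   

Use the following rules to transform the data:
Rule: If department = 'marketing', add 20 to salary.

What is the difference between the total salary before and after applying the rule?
80

Step 1: Original sum of salary = 668000
Step 2: 4 records have department = 'marketing'
Step 3: Each affected record changes by 20
Step 4: Total change = 4 × 20 = 80
Step 5: New sum = 668000 + 80 = 668080
Step 6: Difference = |668080 - 668000| = 80
        (Sum increased by 80)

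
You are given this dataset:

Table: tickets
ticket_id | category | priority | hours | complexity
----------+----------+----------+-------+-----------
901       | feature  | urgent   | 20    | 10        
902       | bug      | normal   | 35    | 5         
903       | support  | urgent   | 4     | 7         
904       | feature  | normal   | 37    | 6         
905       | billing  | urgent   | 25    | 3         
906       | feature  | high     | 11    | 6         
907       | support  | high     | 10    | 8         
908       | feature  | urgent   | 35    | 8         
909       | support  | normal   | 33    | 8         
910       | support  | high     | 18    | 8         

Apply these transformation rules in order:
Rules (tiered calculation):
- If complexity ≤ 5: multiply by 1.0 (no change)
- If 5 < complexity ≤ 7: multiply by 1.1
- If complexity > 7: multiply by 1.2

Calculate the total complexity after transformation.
79.3

Step 1: Tier 1 (complexity ≤ 5): 2 records, sum = 8 × 1.0 = 8.0
Step 2: Tier 2 (5 < complexity ≤ 7): 3 records, sum = 19 × 1.1 = 20.9
Step 3: Tier 3 (complexity > 7): 5 records, sum = 42 × 1.2 = 50.4
Step 4: Final sum = 8.0 + 20.9 + 50.4 = 79.3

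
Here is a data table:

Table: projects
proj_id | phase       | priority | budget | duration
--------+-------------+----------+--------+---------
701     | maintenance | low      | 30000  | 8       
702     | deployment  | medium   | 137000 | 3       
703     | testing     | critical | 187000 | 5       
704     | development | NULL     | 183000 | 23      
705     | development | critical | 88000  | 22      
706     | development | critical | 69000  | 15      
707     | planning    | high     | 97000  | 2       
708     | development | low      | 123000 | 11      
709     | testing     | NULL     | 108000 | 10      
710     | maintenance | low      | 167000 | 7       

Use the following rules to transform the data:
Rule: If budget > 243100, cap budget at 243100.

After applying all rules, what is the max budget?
187000

Step 1: Original maximum budget = 187000
Step 2: Check cap of 243100 against maximum
Step 3: No records exceed the cap (max 187000 <= cap 243100), so no capping applies
Step 4: Maximum after transformation = 187000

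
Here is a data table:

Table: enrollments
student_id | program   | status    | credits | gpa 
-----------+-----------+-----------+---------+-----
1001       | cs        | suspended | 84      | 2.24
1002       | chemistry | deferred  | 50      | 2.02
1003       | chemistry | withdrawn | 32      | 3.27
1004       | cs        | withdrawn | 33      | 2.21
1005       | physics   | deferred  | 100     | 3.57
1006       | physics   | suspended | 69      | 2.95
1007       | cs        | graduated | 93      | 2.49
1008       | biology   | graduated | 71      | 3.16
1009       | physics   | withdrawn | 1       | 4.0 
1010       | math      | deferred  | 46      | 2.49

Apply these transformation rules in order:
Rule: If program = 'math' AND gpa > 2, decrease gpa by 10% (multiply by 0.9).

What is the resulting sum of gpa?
28.15

Step 1: Find records where program = 'math' AND gpa > 2
Step 2: 1 records match, summing to 2.49
Step 3: After multiplier: 2.49 × 0.9 = 2.24
Step 4: Unaffected records sum: 25.91
Step 5: Final sum = 2.24 + 25.91 = 28.15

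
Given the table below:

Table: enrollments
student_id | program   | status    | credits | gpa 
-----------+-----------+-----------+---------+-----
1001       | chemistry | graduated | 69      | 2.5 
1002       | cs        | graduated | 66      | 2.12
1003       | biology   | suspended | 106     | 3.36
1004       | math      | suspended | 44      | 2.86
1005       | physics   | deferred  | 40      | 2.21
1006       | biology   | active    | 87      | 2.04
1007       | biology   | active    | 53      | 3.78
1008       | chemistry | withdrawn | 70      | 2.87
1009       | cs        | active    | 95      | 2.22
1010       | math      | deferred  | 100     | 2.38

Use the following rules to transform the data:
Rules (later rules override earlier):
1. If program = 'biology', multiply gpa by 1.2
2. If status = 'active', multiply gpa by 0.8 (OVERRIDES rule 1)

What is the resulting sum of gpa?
25.4

Step 1: Rule 2 takes priority for records with status = 'active'
  - 3 records: 8.04 × 0.8 = 6.43
Step 2: Rule 1 applies to remaining records with program = 'biology'
  - 1 records: 3.36 × 1.2 = 4.03
Step 3: Other records unchanged: 14.94
Step 4: Final sum = 6.43 + 4.03 + 14.94 = 25.4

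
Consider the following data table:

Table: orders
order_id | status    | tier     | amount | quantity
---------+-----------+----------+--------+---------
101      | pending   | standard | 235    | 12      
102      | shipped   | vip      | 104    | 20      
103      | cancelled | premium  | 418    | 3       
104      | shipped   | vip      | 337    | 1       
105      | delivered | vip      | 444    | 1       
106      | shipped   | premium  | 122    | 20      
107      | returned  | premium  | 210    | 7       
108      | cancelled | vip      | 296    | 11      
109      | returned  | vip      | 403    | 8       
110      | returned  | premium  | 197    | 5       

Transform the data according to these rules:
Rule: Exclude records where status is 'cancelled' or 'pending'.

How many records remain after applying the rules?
7

Step 1: Count records to exclude
  - 2 (cancelled) + 1 (pending) = 3 records
Step 2: Total records: 10
Step 3: Remaining = 10 - 3 = 7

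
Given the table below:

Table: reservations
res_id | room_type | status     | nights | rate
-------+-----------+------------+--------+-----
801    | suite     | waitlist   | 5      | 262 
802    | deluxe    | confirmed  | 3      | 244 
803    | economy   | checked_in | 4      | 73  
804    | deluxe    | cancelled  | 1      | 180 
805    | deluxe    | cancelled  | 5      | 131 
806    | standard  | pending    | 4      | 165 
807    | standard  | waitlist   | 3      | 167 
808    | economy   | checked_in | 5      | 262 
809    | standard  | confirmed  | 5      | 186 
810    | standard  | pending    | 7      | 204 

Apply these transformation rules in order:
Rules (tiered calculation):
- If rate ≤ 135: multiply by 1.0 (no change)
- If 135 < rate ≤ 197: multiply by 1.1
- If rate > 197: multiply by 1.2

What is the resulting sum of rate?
2138.2

Step 1: Tier 1 (rate ≤ 135): 2 records, sum = 204 × 1.0 = 204.0
Step 2: Tier 2 (135 < rate ≤ 197): 4 records, sum = 698 × 1.1 = 767.8
Step 3: Tier 3 (rate > 197): 4 records, sum = 972 × 1.2 = 1166.4
Step 4: Final sum = 204.0 + 767.8 + 1166.4 = 2138.2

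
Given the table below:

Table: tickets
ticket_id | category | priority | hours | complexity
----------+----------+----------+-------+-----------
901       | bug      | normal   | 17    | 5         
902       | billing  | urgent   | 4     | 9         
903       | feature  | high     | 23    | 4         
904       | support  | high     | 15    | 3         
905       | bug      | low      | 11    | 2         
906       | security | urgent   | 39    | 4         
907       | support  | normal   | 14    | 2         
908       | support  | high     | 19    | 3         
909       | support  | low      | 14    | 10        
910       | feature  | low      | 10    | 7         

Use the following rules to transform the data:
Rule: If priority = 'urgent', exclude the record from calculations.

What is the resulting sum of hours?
123

Step 1: Identify records where priority = 'urgent'
Step 2: The excluded records sum to 43
Step 3: Original total hours = 166
Step 4: Remaining total = 166 - 43 = 123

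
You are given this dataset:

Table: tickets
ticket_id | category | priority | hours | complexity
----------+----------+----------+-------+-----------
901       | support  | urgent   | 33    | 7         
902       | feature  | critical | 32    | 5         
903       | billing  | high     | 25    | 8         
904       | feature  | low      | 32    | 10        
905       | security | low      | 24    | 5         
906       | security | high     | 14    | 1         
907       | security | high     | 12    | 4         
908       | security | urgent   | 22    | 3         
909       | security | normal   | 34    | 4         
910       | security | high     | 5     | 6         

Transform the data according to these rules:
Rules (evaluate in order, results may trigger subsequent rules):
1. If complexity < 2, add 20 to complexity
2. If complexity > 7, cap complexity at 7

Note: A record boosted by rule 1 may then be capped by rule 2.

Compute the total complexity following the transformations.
55

Step 1: Apply rule 1 to records with complexity < 2
  - 1 records get bonus of 20
  - Of these, 1 records then exceed 7 and get capped
Step 2: Apply rule 2 to records with complexity > 7
  - 2 records (original) are capped
Step 3: Calculate final sum = 55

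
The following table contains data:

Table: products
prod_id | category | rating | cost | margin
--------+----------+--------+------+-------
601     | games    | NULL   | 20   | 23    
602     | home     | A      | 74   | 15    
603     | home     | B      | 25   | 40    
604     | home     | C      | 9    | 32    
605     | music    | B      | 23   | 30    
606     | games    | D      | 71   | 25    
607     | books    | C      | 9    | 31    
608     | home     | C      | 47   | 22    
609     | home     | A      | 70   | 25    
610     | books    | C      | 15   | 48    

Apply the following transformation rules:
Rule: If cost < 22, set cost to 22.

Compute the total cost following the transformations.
398

Step 1: 4 records have cost < 22
Step 2: These records originally summed to 53
Step 3: After setting to minimum: 4 × 22 = 88
Step 4: Unaffected records sum: 310
Step 5: Final sum = 88 + 310 = 398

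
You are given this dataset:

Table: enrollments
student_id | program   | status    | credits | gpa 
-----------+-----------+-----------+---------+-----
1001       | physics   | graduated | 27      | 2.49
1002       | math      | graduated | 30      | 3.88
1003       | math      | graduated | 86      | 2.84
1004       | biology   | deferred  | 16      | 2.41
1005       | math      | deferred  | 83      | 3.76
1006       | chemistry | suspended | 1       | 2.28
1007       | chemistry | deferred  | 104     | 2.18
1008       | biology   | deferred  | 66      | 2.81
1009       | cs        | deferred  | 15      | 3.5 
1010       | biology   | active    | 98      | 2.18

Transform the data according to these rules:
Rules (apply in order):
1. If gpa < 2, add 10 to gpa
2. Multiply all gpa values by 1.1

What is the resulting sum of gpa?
31.16

Step 1: Apply Rule 1 - Add 10 to records with gpa < 2
  - 0 records affected: 0 + (0 × 10) = 0
  - Unaffected records: 28.33
  - Sum after Rule 1: 28.33
Step 2: Apply Rule 2 - Multiply all by 1.1
  - 28.33 × 1.1 = 31.16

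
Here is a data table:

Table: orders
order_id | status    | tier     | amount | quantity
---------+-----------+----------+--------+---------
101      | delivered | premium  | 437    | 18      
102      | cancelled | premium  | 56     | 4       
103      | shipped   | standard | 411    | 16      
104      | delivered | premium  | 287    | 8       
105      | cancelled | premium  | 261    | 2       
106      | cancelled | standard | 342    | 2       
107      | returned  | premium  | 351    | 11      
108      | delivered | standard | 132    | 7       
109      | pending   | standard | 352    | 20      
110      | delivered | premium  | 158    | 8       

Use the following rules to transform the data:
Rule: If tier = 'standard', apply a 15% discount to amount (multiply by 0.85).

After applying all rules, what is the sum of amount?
2601.45

Step 1: Records with tier = 'standard' have total amount = 1237
Step 2: Apply multiplier: 1237 × 0.85 = 1051.45
Step 3: Other records total: 1550
Step 4: Final sum = 1051.45 + 1550 = 2601.45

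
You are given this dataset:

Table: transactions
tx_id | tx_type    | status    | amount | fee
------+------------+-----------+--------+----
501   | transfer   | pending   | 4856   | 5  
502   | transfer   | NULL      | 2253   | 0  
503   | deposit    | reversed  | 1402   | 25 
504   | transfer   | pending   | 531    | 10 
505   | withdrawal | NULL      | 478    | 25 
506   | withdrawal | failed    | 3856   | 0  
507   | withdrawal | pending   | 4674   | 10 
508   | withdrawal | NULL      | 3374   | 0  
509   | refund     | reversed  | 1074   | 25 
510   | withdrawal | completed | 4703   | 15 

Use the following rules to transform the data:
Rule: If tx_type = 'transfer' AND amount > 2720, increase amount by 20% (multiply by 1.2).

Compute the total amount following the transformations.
28172.2

Step 1: Find records where tx_type = 'transfer' AND amount > 2720
Step 2: 1 records match, summing to 4856
Step 3: After multiplier: 4856 × 1.2 = 5827.2
Step 4: Unaffected records sum: 22345
Step 5: Final sum = 5827.2 + 22345 = 28172.2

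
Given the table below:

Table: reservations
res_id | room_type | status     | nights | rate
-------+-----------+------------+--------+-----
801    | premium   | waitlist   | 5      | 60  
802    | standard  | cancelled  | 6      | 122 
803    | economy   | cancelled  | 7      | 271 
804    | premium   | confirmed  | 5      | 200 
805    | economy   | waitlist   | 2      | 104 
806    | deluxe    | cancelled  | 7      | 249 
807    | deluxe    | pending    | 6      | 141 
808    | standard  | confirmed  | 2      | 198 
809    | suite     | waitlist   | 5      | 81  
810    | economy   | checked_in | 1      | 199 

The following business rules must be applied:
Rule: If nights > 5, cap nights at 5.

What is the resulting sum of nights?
40

Step 1: 4 records have nights > 5
Step 2: These records originally summed to 26
Step 3: After capping: 4 × 5 = 20
Step 4: Unaffected records sum: 20
Step 5: Final sum = 20 + 20 = 40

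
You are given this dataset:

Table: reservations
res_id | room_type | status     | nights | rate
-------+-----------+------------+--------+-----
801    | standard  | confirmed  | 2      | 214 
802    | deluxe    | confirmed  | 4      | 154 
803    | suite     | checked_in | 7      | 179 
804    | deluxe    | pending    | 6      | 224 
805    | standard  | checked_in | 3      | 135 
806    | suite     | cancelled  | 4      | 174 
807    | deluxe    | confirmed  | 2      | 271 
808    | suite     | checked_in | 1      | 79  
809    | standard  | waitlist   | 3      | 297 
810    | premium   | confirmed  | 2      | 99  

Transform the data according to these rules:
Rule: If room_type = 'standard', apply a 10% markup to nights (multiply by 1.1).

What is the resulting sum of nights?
34.8

Step 1: Records with room_type = 'standard' have total nights = 8
Step 2: Apply multiplier: 8 × 1.1 = 8.8
Step 3: Other records total: 26
Step 4: Final sum = 8.8 + 26 = 34.8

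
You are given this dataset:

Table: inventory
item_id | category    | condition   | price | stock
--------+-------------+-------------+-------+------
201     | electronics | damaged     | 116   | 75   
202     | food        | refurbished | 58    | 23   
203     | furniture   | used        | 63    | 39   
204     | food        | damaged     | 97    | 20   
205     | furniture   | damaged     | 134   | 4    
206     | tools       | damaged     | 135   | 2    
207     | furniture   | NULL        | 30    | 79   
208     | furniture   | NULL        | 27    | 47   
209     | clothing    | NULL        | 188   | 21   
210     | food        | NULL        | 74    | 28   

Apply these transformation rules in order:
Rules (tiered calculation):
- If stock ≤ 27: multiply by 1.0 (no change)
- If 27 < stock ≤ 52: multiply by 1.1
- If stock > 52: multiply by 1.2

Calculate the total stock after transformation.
380.2

Step 1: Tier 1 (stock ≤ 27): 5 records, sum = 70 × 1.0 = 70.0
Step 2: Tier 2 (27 < stock ≤ 52): 3 records, sum = 114 × 1.1 = 125.4
Step 3: Tier 3 (stock > 52): 2 records, sum = 154 × 1.2 = 184.8
Step 4: Final sum = 70.0 + 125.4 + 184.8 = 380.2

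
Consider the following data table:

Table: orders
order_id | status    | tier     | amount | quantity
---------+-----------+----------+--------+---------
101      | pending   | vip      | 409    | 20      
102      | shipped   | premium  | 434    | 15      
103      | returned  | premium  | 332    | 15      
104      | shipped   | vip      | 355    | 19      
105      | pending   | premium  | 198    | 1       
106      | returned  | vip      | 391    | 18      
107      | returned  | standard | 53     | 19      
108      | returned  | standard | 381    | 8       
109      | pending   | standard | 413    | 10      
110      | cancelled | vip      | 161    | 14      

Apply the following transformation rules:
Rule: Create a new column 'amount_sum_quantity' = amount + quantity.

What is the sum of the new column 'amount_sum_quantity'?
3266

Step 1: For each record, compute amount + quantity
Example calculations:
  409 + 20 = 429
  434 + 15 = 449
  332 + 15 = 347
  ...
Step 2: Sum all derived values
Step 3: Total = 3266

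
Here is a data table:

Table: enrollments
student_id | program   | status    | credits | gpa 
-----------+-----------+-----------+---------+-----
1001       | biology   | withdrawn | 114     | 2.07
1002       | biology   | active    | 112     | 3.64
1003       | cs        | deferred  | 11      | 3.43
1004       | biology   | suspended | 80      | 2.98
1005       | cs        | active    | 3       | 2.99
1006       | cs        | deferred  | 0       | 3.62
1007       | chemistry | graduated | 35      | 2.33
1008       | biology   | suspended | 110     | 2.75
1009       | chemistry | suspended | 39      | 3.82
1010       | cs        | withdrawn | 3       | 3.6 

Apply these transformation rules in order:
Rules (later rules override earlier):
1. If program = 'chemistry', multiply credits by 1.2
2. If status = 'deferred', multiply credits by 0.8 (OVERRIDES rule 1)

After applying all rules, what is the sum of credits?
519.6

Step 1: Rule 2 takes priority for records with status = 'deferred'
  - 2 records: 11 × 0.8 = 8.8
Step 2: Rule 1 applies to remaining records with program = 'chemistry'
  - 2 records: 74 × 1.2 = 88.8
Step 3: Other records unchanged: 422
Step 4: Final sum = 8.8 + 88.8 + 422 = 519.6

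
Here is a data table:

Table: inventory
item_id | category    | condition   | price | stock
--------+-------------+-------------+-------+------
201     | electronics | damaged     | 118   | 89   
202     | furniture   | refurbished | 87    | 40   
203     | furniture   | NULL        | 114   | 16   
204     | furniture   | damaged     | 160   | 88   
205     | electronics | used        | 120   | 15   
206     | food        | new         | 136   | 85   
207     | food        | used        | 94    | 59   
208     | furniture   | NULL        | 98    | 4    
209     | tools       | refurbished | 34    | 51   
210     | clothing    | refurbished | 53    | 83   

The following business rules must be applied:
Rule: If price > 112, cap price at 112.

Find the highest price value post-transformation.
112

Step 1: Original maximum price = 160
Step 2: Apply cap at 112
Step 3: 5 records had price > 112 and were capped
Step 4: Maximum after transformation = 112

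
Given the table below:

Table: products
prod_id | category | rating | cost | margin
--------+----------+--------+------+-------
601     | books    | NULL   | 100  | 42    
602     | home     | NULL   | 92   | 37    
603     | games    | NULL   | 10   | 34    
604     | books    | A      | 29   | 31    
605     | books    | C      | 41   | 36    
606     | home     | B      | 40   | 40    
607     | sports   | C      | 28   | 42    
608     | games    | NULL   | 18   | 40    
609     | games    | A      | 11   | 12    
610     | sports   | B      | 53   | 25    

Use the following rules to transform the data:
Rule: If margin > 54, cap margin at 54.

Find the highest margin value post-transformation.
42

Step 1: Original maximum margin = 42
Step 2: Check cap of 54 against maximum
Step 3: No records exceed the cap (max 42 <= cap 54), so no capping applies
Step 4: Maximum after transformation = 42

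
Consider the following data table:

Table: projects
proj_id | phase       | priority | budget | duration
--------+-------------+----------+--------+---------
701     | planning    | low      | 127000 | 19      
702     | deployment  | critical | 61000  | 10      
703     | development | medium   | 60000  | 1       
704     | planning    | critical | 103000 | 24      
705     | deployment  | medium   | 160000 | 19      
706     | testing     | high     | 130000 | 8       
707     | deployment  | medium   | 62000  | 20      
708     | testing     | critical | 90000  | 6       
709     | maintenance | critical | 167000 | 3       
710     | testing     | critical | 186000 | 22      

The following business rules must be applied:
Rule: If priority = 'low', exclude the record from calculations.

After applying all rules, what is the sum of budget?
1019000

Step 1: Identify records where priority = 'low'
Step 2: The excluded records sum to 127000
Step 3: Original total budget = 1146000
Step 4: Remaining total = 1146000 - 127000 = 1019000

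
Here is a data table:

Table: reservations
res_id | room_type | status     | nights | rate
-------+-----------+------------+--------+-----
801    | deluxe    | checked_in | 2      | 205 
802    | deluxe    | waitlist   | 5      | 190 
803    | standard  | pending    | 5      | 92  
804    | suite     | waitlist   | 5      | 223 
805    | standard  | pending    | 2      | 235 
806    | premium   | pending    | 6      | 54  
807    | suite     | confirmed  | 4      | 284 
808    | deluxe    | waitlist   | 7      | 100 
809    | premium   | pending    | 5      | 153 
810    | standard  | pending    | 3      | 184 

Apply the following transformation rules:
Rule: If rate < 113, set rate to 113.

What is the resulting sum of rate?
1813

Step 1: 3 records have rate < 113
Step 2: These records originally summed to 246
Step 3: After setting to minimum: 3 × 113 = 339
Step 4: Unaffected records sum: 1474
Step 5: Final sum = 339 + 1474 = 1813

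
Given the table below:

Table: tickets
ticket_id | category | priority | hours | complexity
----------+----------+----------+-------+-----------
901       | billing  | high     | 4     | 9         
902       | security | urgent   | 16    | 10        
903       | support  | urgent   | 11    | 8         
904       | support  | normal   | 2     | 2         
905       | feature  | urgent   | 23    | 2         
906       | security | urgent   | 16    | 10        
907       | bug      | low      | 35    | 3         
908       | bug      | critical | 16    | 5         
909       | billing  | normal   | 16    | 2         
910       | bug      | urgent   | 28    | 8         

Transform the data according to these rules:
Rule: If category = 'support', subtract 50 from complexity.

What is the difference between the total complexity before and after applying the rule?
100

Step 1: Original sum of complexity = 59
Step 2: 2 records have category = 'support'
Step 3: Each affected record changes by -50
Step 4: Total change = 2 × -50 = -100
Step 5: New sum = 59 + -100 = -41
Step 6: Difference = |-41 - 59| = 100
        (Sum decreased by 100)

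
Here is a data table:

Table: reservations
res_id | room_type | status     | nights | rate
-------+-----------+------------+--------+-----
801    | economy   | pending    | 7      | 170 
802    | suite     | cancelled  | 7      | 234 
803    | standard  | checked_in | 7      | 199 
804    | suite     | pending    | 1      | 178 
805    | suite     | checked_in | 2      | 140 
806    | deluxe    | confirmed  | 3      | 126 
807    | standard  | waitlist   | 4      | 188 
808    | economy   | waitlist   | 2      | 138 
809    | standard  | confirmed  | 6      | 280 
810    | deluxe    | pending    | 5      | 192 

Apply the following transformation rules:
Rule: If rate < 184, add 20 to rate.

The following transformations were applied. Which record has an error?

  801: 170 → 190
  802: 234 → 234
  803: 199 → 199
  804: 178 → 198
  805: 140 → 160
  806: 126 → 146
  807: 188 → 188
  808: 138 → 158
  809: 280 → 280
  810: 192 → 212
Record 810 has an error. The correct transformed value should be 192, not 212.

Step 1: Check each record against the rule
Step 2: Record 810 has rate = 192
Step 3: Since 192 >= 184, the bonus should not have been applied
Step 4: Correct value = 192, but claimed value = 212
Conclusion: Record 810 has the error.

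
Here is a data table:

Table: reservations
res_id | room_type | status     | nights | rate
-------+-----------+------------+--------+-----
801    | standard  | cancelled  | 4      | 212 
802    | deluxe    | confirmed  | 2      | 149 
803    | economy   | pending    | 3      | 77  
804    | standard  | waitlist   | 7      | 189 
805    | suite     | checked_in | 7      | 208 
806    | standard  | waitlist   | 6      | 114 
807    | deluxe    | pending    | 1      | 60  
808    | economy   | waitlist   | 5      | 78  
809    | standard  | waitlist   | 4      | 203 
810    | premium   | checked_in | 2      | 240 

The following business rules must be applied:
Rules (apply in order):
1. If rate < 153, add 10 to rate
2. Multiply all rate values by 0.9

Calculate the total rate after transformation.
1422.0

Step 1: Apply Rule 1 - Add 10 to records with rate < 153
  - 5 records affected: 478 + (5 × 10) = 528
  - Unaffected records: 1052
  - Sum after Rule 1: 1580
Step 2: Apply Rule 2 - Multiply all by 0.9
  - 1580 × 0.9 = 1422.0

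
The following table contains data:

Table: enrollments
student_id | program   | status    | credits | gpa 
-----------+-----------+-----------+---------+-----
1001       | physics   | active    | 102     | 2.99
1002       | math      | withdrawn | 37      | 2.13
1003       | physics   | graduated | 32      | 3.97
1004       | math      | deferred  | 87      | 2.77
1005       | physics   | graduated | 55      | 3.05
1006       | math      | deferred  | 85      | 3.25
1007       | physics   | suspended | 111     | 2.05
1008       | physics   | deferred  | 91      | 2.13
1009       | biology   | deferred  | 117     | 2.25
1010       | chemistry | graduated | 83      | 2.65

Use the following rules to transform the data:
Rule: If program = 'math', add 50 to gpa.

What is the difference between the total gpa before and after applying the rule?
150.0

Step 1: Original sum of gpa = 27.24
Step 2: 3 records have program = 'math'
Step 3: Each affected record changes by 50
Step 4: Total change = 3 × 50 = 150
Step 5: New sum = 27.24 + 150 = 177.24
Step 6: Difference = |177.24 - 27.24| = 150.0
        (Sum increased by 150.0)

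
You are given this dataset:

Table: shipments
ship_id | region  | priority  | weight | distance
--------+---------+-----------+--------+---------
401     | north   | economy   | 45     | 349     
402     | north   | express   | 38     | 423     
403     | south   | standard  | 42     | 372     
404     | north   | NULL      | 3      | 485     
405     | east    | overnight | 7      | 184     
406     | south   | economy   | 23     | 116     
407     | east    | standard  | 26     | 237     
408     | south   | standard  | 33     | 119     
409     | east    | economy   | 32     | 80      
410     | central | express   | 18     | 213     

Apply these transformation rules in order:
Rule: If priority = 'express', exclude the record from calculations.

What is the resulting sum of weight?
211

Step 1: Identify records where priority = 'express'
Step 2: The excluded records sum to 56
Step 3: Original total weight = 267
Step 4: Remaining total = 267 - 56 = 211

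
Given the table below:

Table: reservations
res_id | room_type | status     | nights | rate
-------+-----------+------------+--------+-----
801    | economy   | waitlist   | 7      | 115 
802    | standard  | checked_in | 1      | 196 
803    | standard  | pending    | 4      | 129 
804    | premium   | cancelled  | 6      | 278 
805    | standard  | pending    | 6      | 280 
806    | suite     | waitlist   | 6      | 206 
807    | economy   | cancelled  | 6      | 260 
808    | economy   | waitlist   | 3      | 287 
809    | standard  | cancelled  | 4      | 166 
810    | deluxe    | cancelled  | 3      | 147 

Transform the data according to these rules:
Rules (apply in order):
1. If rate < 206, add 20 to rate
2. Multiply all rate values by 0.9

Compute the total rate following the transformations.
1947.6

Step 1: Apply Rule 1 - Add 20 to records with rate < 206
  - 5 records affected: 753 + (5 × 20) = 853
  - Unaffected records: 1311
  - Sum after Rule 1: 2164
Step 2: Apply Rule 2 - Multiply all by 0.9
  - 2164 × 0.9 = 1947.6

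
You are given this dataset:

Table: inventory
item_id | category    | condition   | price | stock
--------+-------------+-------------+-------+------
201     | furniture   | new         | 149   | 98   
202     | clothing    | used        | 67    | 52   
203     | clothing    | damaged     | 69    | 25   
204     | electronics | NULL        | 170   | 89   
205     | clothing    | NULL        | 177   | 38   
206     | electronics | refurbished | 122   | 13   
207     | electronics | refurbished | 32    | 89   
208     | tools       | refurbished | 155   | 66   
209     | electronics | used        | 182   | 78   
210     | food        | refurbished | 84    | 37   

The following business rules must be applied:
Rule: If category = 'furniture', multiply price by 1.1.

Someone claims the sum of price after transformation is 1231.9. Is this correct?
No, the correct result is 1221.9.

Step 1: Calculate the correct sum after transformation
Step 2: Apply multiplier 1.1 to records where category = 'furniture'
Step 3: Correct result = 1221.9
Step 4: Claimed result = 1231.9
Step 5: 1221.9 ≠ 1231.9
Conclusion: The claimed result is incorrect. The correct answer is 1221.9.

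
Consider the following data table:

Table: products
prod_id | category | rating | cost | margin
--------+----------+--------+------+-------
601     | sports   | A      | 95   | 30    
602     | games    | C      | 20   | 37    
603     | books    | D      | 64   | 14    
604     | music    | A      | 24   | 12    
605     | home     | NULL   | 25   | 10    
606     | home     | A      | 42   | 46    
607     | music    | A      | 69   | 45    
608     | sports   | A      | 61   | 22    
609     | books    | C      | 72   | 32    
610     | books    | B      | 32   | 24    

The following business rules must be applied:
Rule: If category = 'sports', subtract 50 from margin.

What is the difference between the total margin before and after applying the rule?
100

Step 1: Original sum of margin = 272
Step 2: 2 records have category = 'sports'
Step 3: Each affected record changes by -50
Step 4: Total change = 2 × -50 = -100
Step 5: New sum = 272 + -100 = 172
Step 6: Difference = |172 - 272| = 100
        (Sum decreased by 100)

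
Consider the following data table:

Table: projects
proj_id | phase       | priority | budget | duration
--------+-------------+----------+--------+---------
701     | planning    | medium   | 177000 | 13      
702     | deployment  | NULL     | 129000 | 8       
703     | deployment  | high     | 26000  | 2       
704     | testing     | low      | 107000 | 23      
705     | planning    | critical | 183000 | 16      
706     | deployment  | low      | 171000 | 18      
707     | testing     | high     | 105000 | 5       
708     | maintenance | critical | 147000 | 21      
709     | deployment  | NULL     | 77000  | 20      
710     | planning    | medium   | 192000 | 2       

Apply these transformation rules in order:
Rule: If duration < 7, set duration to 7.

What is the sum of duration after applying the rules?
140

Step 1: 3 records have duration < 7
Step 2: These records originally summed to 9
Step 3: After setting to minimum: 3 × 7 = 21
Step 4: Unaffected records sum: 119
Step 5: Final sum = 21 + 119 = 140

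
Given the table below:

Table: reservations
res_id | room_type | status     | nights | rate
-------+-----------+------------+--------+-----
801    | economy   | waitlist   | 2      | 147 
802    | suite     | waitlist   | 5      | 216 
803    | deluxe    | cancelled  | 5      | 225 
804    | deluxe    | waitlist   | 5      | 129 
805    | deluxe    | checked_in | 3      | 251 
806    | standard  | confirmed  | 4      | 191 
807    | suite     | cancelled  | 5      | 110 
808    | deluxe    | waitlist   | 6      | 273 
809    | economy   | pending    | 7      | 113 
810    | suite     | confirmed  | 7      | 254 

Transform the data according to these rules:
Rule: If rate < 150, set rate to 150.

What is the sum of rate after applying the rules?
2010

Step 1: 4 records have rate < 150
Step 2: These records originally summed to 499
Step 3: After setting to minimum: 4 × 150 = 600
Step 4: Unaffected records sum: 1410
Step 5: Final sum = 600 + 1410 = 2010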